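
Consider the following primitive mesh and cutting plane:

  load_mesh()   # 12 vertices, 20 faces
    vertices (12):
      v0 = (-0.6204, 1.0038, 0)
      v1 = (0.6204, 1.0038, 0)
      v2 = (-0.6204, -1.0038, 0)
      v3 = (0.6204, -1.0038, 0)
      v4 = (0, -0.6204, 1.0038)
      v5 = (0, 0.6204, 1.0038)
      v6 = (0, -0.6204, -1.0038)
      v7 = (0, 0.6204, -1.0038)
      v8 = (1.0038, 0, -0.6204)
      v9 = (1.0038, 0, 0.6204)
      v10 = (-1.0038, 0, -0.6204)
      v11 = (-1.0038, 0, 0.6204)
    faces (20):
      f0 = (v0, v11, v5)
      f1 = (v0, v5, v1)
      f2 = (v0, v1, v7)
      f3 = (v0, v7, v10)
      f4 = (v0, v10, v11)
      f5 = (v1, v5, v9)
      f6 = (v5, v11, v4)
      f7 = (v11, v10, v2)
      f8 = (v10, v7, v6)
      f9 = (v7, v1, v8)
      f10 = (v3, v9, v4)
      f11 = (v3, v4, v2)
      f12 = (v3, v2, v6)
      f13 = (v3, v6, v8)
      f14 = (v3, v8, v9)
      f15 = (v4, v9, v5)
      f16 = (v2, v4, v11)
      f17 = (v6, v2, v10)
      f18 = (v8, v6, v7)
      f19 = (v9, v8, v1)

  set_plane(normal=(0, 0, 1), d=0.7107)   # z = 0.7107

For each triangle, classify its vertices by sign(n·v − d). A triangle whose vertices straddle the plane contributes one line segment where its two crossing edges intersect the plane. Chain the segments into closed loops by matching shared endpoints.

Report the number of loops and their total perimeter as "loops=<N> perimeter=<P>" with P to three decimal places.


Straddling triangles (8 of 20):
  (v0,v11,v5) [--+] → (-0.767381, 0.146119, 0.7107)–(-0.181151, 0.732349, 0.7107)  len=0.8291
  (v0,v5,v1) [-+-] → (-0.181151, 0.732349, 0.7107)–(0.181151, 0.732349, 0.7107)  len=0.3623
  (v1,v5,v9) [-+-] → (0.181151, 0.732349, 0.7107)–(0.767381, 0.146119, 0.7107)  len=0.8291
  (v5,v11,v4) [+-+] → (-0.767381, 0.146119, 0.7107)–(-0.767381, -0.146119, 0.7107)  len=0.2922
  (v3,v9,v4) [--+] → (0.767381, -0.146119, 0.7107)–(0.181151, -0.732349, 0.7107)  len=0.8291
  (v3,v4,v2) [-+-] → (0.181151, -0.732349, 0.7107)–(-0.181151, -0.732349, 0.7107)  len=0.3623
  (v4,v9,v5) [+-+] → (0.767381, -0.146119, 0.7107)–(0.767381, 0.146119, 0.7107)  len=0.2922
  (v2,v4,v11) [-+-] → (-0.181151, -0.732349, 0.7107)–(-0.767381, -0.146119, 0.7107)  len=0.8291

Chained into 1 loop(s):
  loop 1: 8 segments, perimeter = 4.6253
Total perimeter = 4.625

loops=1 perimeter=4.625


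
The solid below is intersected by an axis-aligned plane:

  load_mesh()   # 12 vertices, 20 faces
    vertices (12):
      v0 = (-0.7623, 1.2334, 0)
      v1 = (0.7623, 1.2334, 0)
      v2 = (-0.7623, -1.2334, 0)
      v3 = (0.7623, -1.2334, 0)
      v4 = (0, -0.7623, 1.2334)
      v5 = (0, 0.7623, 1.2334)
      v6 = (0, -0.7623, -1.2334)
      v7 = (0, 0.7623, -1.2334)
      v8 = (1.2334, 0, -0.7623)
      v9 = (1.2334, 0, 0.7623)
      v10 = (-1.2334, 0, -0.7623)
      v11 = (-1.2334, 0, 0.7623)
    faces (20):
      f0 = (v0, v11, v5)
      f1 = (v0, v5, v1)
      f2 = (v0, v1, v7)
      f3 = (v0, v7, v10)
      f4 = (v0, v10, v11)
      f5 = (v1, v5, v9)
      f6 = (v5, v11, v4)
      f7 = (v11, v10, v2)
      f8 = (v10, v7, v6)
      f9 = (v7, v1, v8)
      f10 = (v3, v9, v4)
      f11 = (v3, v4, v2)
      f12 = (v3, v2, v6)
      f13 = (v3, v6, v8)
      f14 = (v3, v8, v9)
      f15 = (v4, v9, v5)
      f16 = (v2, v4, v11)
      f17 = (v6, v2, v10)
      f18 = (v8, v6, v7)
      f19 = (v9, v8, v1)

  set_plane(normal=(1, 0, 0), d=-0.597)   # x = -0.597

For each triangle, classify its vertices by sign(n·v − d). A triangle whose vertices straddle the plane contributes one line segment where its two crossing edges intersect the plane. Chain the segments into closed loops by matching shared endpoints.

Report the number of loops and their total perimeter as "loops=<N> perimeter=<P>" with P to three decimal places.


loops=1 perimeter=6.893

Straddling triangles (10 of 20):
  (v0,v11,v5) [--+] → (-0.597, 0.393326, 1.00537)–(-0.597, 1.13124, 0.267455)  len=1.0436
  (v0,v5,v1) [-++] → (-0.597, 1.13124, 0.267455)–(-0.597, 1.2334, 0)  len=0.2863
  (v0,v1,v7) [-++] → (-0.597, 1.2334, 0)–(-0.597, 1.13124, -0.267455)  len=0.2863
  (v0,v7,v10) [-+-] → (-0.597, 1.13124, -0.267455)–(-0.597, 0.393326, -1.00537)  len=1.0436
  (v5,v11,v4) [+-+] → (-0.597, 0.393326, 1.00537)–(-0.597, -0.393326, 1.00537)  len=0.7867
  (v10,v7,v6) [-++] → (-0.597, 0.393326, -1.00537)–(-0.597, -0.393326, -1.00537)  len=0.7867
  (v3,v4,v2) [++-] → (-0.597, -1.13124, 0.267455)–(-0.597, -1.2334, 0)  len=0.2863
  (v3,v2,v6) [+-+] → (-0.597, -1.2334, 0)–(-0.597, -1.13124, -0.267455)  len=0.2863
  (v2,v4,v11) [-+-] → (-0.597, -1.13124, 0.267455)–(-0.597, -0.393326, 1.00537)  len=1.0436
  (v6,v2,v10) [+--] → (-0.597, -1.13124, -0.267455)–(-0.597, -0.393326, -1.00537)  len=1.0436

Chained into 1 loop(s):
  loop 1: 10 segments, perimeter = 6.8928
Total perimeter = 6.893


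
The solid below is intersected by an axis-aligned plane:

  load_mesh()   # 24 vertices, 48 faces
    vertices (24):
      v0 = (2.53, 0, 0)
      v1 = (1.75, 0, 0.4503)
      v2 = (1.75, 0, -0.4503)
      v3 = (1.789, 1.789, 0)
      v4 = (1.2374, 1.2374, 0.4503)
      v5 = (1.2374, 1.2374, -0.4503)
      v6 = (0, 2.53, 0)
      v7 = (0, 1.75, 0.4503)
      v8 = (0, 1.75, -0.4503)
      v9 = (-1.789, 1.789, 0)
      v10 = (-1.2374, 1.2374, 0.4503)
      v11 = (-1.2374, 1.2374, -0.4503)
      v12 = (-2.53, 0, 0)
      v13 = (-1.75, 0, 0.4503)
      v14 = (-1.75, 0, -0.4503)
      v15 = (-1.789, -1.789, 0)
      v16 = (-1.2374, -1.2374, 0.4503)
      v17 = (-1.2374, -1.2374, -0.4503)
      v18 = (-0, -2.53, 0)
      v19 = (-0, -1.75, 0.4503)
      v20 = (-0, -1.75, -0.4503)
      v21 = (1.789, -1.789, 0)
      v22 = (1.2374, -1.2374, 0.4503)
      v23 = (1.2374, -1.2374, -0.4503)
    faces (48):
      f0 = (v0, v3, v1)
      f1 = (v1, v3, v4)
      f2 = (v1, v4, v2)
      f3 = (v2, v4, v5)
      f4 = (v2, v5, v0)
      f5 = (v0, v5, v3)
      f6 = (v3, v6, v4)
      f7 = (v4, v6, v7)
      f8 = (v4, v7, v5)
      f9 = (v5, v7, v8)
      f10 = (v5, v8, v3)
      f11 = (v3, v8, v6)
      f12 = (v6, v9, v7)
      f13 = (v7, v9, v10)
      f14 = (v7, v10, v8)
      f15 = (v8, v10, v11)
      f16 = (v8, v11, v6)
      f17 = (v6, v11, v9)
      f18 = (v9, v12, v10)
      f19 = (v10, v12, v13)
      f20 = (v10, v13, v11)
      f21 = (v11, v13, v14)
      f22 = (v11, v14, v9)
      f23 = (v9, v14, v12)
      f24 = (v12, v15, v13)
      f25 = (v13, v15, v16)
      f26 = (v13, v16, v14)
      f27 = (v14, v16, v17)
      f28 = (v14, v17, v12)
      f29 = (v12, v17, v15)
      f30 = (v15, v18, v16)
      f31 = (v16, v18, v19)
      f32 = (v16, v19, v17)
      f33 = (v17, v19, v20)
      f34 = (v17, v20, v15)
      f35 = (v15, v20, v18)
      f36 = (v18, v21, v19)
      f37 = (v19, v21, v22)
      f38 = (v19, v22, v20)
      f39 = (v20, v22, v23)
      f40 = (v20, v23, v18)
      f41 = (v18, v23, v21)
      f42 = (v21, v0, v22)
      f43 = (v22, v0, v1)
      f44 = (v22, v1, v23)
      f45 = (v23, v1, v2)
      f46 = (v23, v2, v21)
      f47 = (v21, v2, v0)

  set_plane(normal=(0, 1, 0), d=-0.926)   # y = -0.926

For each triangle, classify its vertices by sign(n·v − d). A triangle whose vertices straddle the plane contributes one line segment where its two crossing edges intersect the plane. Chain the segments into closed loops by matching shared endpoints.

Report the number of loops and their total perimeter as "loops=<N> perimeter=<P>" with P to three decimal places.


loops=2 perimeter=5.404

Straddling triangles (12 of 48):
  (v12,v15,v13) [+-+] → (-2.14645, -0.926, 0)–(-1.77019, -0.926, 0.217221)  len=0.4345
  (v13,v15,v16) [+--] → (-1.77019, -0.926, 0.217221)–(-1.3664, -0.926, 0.4503)  len=0.4662
  (v13,v16,v14) [+-+] → (-1.3664, -0.926, 0.4503)–(-1.3664, -0.926, 0.223658)  len=0.2266
  (v14,v16,v17) [+--] → (-1.3664, -0.926, 0.223658)–(-1.3664, -0.926, -0.4503)  len=0.6740
  (v14,v17,v12) [+-+] → (-1.3664, -0.926, -0.4503)–(-1.56269, -0.926, -0.336979)  len=0.2267
  (v12,v17,v15) [+--] → (-1.56269, -0.926, -0.336979)–(-2.14645, -0.926, 0)  len=0.6740
  (v21,v0,v22) [-+-] → (2.14645, -0.926, 0)–(1.56269, -0.926, 0.336979)  len=0.6740
  (v22,v0,v1) [-++] → (1.56269, -0.926, 0.336979)–(1.3664, -0.926, 0.4503)  len=0.2267
  (v22,v1,v23) [-+-] → (1.3664, -0.926, 0.4503)–(1.3664, -0.926, -0.223658)  len=0.6740
  (v23,v1,v2) [-++] → (1.3664, -0.926, -0.223658)–(1.3664, -0.926, -0.4503)  len=0.2266
  (v23,v2,v21) [-+-] → (1.3664, -0.926, -0.4503)–(1.77019, -0.926, -0.217221)  len=0.4662
  (v21,v2,v0) [-++] → (1.77019, -0.926, -0.217221)–(2.14645, -0.926, 0)  len=0.4345

Chained into 2 loop(s):
  loop 1: 6 segments, perimeter = 2.7020
  loop 2: 6 segments, perimeter = 2.7020
Total perimeter = 5.404


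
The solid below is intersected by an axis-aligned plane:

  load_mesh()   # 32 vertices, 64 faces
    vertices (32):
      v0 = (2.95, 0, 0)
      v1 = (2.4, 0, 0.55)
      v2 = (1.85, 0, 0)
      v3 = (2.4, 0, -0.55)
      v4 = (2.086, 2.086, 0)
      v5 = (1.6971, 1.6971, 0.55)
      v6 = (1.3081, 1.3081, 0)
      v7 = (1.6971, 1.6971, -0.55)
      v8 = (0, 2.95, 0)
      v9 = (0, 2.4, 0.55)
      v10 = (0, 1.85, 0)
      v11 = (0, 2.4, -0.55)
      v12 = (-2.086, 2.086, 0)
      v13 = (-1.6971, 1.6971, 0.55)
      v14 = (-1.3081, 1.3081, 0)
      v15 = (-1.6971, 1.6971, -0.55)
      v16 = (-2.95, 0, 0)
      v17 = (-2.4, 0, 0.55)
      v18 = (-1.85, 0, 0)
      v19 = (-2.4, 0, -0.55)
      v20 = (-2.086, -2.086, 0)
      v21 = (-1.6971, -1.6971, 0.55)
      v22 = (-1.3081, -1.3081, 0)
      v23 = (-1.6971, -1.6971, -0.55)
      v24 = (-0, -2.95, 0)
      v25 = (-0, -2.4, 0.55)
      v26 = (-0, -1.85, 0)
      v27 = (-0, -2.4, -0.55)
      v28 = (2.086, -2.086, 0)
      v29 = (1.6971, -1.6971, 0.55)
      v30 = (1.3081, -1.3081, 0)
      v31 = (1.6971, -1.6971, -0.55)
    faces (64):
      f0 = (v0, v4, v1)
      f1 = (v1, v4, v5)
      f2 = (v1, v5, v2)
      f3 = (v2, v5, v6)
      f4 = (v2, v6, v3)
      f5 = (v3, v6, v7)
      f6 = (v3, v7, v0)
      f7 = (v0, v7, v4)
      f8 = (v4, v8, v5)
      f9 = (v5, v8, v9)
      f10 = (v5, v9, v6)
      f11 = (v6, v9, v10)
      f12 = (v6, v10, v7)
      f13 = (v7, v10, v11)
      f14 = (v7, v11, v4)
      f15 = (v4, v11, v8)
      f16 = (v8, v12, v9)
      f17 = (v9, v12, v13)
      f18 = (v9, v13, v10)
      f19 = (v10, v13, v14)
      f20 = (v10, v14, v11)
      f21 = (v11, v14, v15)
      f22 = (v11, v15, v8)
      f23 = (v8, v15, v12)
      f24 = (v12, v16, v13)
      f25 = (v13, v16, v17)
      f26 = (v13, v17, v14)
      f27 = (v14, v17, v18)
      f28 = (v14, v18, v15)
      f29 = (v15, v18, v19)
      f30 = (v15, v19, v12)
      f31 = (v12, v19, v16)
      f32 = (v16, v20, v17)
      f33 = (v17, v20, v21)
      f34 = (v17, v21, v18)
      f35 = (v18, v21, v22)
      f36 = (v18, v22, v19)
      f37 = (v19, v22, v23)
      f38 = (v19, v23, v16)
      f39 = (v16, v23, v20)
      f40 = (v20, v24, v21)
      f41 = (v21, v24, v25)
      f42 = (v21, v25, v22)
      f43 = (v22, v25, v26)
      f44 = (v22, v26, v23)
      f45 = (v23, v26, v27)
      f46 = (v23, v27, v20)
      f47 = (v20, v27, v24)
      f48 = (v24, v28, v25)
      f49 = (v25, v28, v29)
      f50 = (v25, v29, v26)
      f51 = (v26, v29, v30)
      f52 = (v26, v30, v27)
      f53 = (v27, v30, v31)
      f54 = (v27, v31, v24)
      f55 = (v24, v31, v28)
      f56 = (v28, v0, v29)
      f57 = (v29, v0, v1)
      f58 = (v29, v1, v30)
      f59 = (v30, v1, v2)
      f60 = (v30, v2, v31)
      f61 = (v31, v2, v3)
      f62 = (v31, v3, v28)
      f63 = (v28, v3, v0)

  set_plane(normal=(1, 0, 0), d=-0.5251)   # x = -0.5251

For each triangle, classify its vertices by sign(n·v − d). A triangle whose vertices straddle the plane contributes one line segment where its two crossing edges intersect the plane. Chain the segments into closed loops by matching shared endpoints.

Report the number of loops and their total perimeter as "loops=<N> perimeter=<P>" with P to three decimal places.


Straddling triangles (16 of 64):
  (v8,v12,v9) [+-+] → (-0.5251, 2.73251, 0)–(-0.5251, 2.32096, 0.411551)  len=0.5820
  (v9,v12,v13) [+--] → (-0.5251, 2.32096, 0.411551)–(-0.5251, 2.18252, 0.55)  len=0.1958
  (v9,v13,v10) [+-+] → (-0.5251, 2.18252, 0.55)–(-0.5251, 1.80269, 0.170176)  len=0.5372
  (v10,v13,v14) [+--] → (-0.5251, 1.80269, 0.170176)–(-0.5251, 1.63247, 0)  len=0.2407
  (v10,v14,v11) [+-+] → (-0.5251, 1.63247, 0)–(-0.5251, 1.96169, -0.329218)  len=0.4656
  (v11,v14,v15) [+--] → (-0.5251, 1.96169, -0.329218)–(-0.5251, 2.18252, -0.55)  len=0.3123
  (v11,v15,v8) [+-+] → (-0.5251, 2.18252, -0.55)–(-0.5251, 2.56234, -0.170176)  len=0.5372
  (v8,v15,v12) [+--] → (-0.5251, 2.56234, -0.170176)–(-0.5251, 2.73251, 0)  len=0.2407
  (v20,v24,v21) [-+-] → (-0.5251, -2.73251, 0)–(-0.5251, -2.56234, 0.170176)  len=0.2407
  (v21,v24,v25) [-++] → (-0.5251, -2.56234, 0.170176)–(-0.5251, -2.18252, 0.55)  len=0.5372
  (v21,v25,v22) [-+-] → (-0.5251, -2.18252, 0.55)–(-0.5251, -1.96169, 0.329218)  len=0.3123
  (v22,v25,v26) [-++] → (-0.5251, -1.96169, 0.329218)–(-0.5251, -1.63247, 0)  len=0.4656
  (v22,v26,v23) [-+-] → (-0.5251, -1.63247, 0)–(-0.5251, -1.80269, -0.170176)  len=0.2407
  (v23,v26,v27) [-++] → (-0.5251, -1.80269, -0.170176)–(-0.5251, -2.18252, -0.55)  len=0.5372
  (v23,v27,v20) [-+-] → (-0.5251, -2.18252, -0.55)–(-0.5251, -2.32096, -0.411551)  len=0.1958
  (v20,v27,v24) [-++] → (-0.5251, -2.32096, -0.411551)–(-0.5251, -2.73251, 0)  len=0.5820

Chained into 2 loop(s):
  loop 1: 8 segments, perimeter = 3.1113
  loop 2: 8 segments, perimeter = 3.1113
Total perimeter = 6.223

loops=2 perimeter=6.223


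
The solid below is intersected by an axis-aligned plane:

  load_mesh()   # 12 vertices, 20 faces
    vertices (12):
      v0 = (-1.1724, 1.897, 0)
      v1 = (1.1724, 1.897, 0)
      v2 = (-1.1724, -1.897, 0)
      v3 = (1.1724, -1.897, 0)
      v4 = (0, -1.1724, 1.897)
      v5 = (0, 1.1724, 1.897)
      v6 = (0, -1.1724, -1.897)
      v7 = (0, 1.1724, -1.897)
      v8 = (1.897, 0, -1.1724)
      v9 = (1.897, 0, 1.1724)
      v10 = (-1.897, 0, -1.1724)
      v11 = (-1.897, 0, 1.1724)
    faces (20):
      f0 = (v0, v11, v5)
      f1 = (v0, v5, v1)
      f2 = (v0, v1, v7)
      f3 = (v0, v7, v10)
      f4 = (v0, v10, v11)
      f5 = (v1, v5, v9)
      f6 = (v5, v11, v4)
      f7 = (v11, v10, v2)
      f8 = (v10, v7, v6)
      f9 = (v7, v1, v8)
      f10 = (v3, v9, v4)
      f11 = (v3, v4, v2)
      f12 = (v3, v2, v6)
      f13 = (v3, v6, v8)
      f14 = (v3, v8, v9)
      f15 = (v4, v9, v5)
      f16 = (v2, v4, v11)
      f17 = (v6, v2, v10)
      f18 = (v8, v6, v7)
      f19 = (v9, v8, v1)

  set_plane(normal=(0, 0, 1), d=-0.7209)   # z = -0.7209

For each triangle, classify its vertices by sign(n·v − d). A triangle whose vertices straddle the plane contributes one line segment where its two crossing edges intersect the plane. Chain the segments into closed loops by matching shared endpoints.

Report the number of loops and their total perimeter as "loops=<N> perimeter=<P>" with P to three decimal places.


loops=1 perimeter=11.076

Straddling triangles (10 of 20):
  (v0,v1,v7) [++-] → (0.726863, 1.62164, -0.7209)–(-0.726863, 1.62164, -0.7209)  len=1.4537
  (v0,v7,v10) [+--] → (-0.726863, 1.62164, -0.7209)–(-1.61795, 0.730549, -0.7209)  len=1.2602
  (v0,v10,v11) [+-+] → (-1.61795, 0.730549, -0.7209)–(-1.897, 0, -0.7209)  len=0.7820
  (v11,v10,v2) [+-+] → (-1.897, 0, -0.7209)–(-1.61795, -0.730549, -0.7209)  len=0.7820
  (v7,v1,v8) [-+-] → (0.726863, 1.62164, -0.7209)–(1.61795, 0.730549, -0.7209)  len=1.2602
  (v3,v2,v6) [++-] → (-0.726863, -1.62164, -0.7209)–(0.726863, -1.62164, -0.7209)  len=1.4537
  (v3,v6,v8) [+--] → (0.726863, -1.62164, -0.7209)–(1.61795, -0.730549, -0.7209)  len=1.2602
  (v3,v8,v9) [+-+] → (1.61795, -0.730549, -0.7209)–(1.897, 0, -0.7209)  len=0.7820
  (v6,v2,v10) [-+-] → (-0.726863, -1.62164, -0.7209)–(-1.61795, -0.730549, -0.7209)  len=1.2602
  (v9,v8,v1) [+-+] → (1.897, 0, -0.7209)–(1.61795, 0.730549, -0.7209)  len=0.7820

Chained into 1 loop(s):
  loop 1: 10 segments, perimeter = 11.0763
Total perimeter = 11.076


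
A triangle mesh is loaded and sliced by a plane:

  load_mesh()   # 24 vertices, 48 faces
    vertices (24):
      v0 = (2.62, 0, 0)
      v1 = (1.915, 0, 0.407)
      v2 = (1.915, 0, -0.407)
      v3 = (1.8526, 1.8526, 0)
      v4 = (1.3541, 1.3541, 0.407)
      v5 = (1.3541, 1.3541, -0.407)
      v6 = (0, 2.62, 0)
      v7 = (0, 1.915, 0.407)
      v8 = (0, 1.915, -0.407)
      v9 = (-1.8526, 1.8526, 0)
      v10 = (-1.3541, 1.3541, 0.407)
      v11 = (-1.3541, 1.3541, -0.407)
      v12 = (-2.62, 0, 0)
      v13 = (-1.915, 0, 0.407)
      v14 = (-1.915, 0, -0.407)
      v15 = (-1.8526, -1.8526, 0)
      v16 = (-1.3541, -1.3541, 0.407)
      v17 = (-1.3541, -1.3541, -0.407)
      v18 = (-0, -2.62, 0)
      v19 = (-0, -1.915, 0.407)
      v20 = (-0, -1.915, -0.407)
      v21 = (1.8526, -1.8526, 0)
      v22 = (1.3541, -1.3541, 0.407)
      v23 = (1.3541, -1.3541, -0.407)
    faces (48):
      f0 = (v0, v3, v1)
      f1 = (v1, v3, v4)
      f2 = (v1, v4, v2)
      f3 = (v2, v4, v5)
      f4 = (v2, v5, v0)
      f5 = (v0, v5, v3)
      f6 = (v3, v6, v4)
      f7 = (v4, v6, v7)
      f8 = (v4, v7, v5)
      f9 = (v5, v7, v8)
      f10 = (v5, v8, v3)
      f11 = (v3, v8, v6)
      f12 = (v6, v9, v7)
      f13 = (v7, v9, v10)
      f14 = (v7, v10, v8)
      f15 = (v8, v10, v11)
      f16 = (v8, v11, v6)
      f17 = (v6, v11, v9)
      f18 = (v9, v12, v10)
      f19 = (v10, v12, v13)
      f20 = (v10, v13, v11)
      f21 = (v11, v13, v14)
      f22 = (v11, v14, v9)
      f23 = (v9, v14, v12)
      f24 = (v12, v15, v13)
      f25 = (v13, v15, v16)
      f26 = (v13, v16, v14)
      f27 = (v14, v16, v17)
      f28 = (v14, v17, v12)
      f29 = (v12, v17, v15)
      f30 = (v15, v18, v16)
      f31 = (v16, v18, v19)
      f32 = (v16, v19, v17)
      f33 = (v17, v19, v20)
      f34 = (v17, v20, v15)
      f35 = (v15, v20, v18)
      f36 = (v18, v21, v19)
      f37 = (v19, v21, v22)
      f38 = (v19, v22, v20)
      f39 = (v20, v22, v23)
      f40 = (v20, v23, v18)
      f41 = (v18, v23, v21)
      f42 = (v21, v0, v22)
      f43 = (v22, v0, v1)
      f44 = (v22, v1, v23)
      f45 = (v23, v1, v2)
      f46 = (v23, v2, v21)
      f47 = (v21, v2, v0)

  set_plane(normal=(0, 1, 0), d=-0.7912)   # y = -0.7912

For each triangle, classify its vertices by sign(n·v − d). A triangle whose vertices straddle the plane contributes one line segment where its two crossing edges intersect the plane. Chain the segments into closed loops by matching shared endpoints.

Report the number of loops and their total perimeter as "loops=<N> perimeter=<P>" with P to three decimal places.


loops=2 perimeter=4.884

Straddling triangles (12 of 48):
  (v12,v15,v13) [+-+] → (-2.29226, -0.7912, 0)–(-1.88835, -0.7912, 0.23318)  len=0.4664
  (v13,v15,v16) [+--] → (-1.88835, -0.7912, 0.23318)–(-1.58727, -0.7912, 0.407)  len=0.3477
  (v13,v16,v14) [+-+] → (-1.58727, -0.7912, 0.407)–(-1.58727, -0.7912, 0.0686198)  len=0.3384
  (v14,v16,v17) [+--] → (-1.58727, -0.7912, 0.0686198)–(-1.58727, -0.7912, -0.407)  len=0.4756
  (v14,v17,v12) [+-+] → (-1.58727, -0.7912, -0.407)–(-1.88034, -0.7912, -0.23781)  len=0.3384
  (v12,v17,v15) [+--] → (-1.88034, -0.7912, -0.23781)–(-2.29226, -0.7912, 0)  len=0.4756
  (v21,v0,v22) [-+-] → (2.29226, -0.7912, 0)–(1.88034, -0.7912, 0.23781)  len=0.4756
  (v22,v0,v1) [-++] → (1.88034, -0.7912, 0.23781)–(1.58727, -0.7912, 0.407)  len=0.3384
  (v22,v1,v23) [-+-] → (1.58727, -0.7912, 0.407)–(1.58727, -0.7912, -0.0686198)  len=0.4756
  (v23,v1,v2) [-++] → (1.58727, -0.7912, -0.0686198)–(1.58727, -0.7912, -0.407)  len=0.3384
  (v23,v2,v21) [-+-] → (1.58727, -0.7912, -0.407)–(1.88835, -0.7912, -0.23318)  len=0.3477
  (v21,v2,v0) [-++] → (1.88835, -0.7912, -0.23318)–(2.29226, -0.7912, 0)  len=0.4664

Chained into 2 loop(s):
  loop 1: 6 segments, perimeter = 2.4421
  loop 2: 6 segments, perimeter = 2.4421
Total perimeter = 4.884


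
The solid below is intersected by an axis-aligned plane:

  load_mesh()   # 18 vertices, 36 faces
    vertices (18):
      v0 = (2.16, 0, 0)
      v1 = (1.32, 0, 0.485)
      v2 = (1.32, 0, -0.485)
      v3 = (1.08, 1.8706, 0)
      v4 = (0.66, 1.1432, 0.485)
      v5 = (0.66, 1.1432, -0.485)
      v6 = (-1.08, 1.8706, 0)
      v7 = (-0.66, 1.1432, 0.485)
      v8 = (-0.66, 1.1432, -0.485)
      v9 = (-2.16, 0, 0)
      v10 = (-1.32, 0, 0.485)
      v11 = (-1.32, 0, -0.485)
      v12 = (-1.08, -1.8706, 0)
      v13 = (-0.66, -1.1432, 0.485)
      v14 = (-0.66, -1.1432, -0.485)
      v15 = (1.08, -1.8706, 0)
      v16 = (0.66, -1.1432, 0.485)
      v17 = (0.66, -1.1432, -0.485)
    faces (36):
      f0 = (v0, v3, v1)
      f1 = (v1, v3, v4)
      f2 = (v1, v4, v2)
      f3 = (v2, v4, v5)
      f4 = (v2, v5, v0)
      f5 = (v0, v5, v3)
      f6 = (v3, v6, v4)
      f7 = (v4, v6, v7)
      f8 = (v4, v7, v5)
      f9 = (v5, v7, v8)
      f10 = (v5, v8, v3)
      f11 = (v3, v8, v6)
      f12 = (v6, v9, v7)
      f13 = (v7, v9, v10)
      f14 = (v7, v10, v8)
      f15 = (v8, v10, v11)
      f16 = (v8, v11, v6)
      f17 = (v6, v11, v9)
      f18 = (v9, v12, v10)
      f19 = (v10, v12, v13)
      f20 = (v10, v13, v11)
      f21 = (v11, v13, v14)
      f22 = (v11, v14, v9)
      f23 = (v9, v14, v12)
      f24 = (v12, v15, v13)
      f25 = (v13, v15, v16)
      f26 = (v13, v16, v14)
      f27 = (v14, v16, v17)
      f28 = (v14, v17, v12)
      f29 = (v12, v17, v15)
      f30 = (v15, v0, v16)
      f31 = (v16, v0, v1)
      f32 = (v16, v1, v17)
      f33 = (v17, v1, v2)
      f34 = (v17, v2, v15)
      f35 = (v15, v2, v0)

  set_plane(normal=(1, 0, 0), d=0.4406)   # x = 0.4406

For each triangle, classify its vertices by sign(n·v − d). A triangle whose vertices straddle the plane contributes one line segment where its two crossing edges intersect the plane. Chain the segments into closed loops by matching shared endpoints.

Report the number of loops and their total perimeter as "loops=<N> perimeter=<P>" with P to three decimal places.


loops=2 perimeter=5.437

Straddling triangles (12 of 36):
  (v3,v6,v4) [+-+] → (0.4406, 1.8706, 0)–(0.4406, 1.23492, 0.423845)  len=0.7640
  (v4,v6,v7) [+--] → (0.4406, 1.23492, 0.423845)–(0.4406, 1.1432, 0.485)  len=0.1102
  (v4,v7,v5) [+-+] → (0.4406, 1.1432, 0.485)–(0.4406, 1.1432, -0.323774)  len=0.8088
  (v5,v7,v8) [+--] → (0.4406, 1.1432, -0.323774)–(0.4406, 1.1432, -0.485)  len=0.1612
  (v5,v8,v3) [+-+] → (0.4406, 1.1432, -0.485)–(0.4406, 1.6033, -0.178224)  len=0.5530
  (v3,v8,v6) [+--] → (0.4406, 1.6033, -0.178224)–(0.4406, 1.8706, 0)  len=0.3213
  (v12,v15,v13) [-+-] → (0.4406, -1.8706, 0)–(0.4406, -1.6033, 0.178224)  len=0.3213
  (v13,v15,v16) [-++] → (0.4406, -1.6033, 0.178224)–(0.4406, -1.1432, 0.485)  len=0.5530
  (v13,v16,v14) [-+-] → (0.4406, -1.1432, 0.485)–(0.4406, -1.1432, 0.323774)  len=0.1612
  (v14,v16,v17) [-++] → (0.4406, -1.1432, 0.323774)–(0.4406, -1.1432, -0.485)  len=0.8088
  (v14,v17,v12) [-+-] → (0.4406, -1.1432, -0.485)–(0.4406, -1.23492, -0.423845)  len=0.1102
  (v12,v17,v15) [-++] → (0.4406, -1.23492, -0.423845)–(0.4406, -1.8706, 0)  len=0.7640

Chained into 2 loop(s):
  loop 1: 6 segments, perimeter = 2.7185
  loop 2: 6 segments, perimeter = 2.7185
Total perimeter = 5.437


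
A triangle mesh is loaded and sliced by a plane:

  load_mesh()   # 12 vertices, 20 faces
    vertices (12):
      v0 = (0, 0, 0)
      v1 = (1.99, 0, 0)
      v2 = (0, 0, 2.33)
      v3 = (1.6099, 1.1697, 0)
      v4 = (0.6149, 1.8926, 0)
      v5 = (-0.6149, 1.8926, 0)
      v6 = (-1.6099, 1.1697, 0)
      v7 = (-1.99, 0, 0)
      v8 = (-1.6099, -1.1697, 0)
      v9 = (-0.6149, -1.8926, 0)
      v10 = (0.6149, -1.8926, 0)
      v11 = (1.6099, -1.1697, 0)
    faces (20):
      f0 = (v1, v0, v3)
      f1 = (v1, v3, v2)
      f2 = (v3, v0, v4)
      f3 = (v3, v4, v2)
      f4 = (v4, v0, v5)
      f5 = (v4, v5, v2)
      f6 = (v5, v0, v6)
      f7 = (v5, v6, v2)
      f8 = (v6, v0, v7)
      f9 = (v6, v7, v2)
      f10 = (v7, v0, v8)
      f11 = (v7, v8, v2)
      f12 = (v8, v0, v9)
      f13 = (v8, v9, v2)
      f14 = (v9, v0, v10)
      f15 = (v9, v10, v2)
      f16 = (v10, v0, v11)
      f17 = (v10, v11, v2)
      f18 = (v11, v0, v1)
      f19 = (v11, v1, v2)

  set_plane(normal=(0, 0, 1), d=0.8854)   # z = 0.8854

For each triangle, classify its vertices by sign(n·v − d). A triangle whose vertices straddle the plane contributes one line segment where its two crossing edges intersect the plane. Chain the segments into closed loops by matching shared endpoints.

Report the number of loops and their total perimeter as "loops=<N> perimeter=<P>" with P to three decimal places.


loops=1 perimeter=7.625

Straddling triangles (10 of 20):
  (v1,v3,v2) [--+] → (0.998138, 0.725214, 0.8854)–(1.2338, 0, 0.8854)  len=0.7625
  (v3,v4,v2) [--+] → (0.381238, 1.17341, 0.8854)–(0.998138, 0.725214, 0.8854)  len=0.7625
  (v4,v5,v2) [--+] → (-0.381238, 1.17341, 0.8854)–(0.381238, 1.17341, 0.8854)  len=0.7625
  (v5,v6,v2) [--+] → (-0.998138, 0.725214, 0.8854)–(-0.381238, 1.17341, 0.8854)  len=0.7625
  (v6,v7,v2) [--+] → (-1.2338, 0, 0.8854)–(-0.998138, 0.725214, 0.8854)  len=0.7625
  (v7,v8,v2) [--+] → (-0.998138, -0.725214, 0.8854)–(-1.2338, 0, 0.8854)  len=0.7625
  (v8,v9,v2) [--+] → (-0.381238, -1.17341, 0.8854)–(-0.998138, -0.725214, 0.8854)  len=0.7625
  (v9,v10,v2) [--+] → (0.381238, -1.17341, 0.8854)–(-0.381238, -1.17341, 0.8854)  len=0.7625
  (v10,v11,v2) [--+] → (0.998138, -0.725214, 0.8854)–(0.381238, -1.17341, 0.8854)  len=0.7625
  (v11,v1,v2) [--+] → (1.2338, 0, 0.8854)–(0.998138, -0.725214, 0.8854)  len=0.7625

Chained into 1 loop(s):
  loop 1: 10 segments, perimeter = 7.6252
Total perimeter = 7.625


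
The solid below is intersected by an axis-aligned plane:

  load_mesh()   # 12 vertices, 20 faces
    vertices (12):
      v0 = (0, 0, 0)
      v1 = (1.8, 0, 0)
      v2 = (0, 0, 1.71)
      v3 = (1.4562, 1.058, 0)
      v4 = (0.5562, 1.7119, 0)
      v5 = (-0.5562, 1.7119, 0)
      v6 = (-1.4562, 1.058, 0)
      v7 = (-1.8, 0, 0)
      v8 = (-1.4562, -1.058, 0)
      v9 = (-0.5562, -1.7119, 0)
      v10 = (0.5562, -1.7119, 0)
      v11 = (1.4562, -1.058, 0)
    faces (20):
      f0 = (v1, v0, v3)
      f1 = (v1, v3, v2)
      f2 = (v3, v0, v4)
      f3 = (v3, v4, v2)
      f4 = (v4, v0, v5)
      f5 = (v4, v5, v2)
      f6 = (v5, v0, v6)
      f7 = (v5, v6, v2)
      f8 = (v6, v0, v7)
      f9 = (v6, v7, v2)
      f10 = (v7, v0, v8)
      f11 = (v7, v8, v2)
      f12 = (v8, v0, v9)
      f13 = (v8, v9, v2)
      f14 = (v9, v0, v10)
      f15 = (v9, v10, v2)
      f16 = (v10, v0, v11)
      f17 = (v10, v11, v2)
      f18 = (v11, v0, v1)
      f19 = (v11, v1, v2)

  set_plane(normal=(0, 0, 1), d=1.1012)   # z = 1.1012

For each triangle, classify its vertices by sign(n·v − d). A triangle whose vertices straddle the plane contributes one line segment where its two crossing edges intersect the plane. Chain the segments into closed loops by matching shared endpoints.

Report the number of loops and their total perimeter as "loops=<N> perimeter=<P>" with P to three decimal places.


loops=1 perimeter=3.961

Straddling triangles (10 of 20):
  (v1,v3,v2) [--+] → (0.518441, 0.376673, 1.1012)–(0.640842, 0, 1.1012)  len=0.3961
  (v3,v4,v2) [--+] → (0.19802, 0.609476, 1.1012)–(0.518441, 0.376673, 1.1012)  len=0.3961
  (v4,v5,v2) [--+] → (-0.19802, 0.609476, 1.1012)–(0.19802, 0.609476, 1.1012)  len=0.3960
  (v5,v6,v2) [--+] → (-0.518441, 0.376673, 1.1012)–(-0.19802, 0.609476, 1.1012)  len=0.3961
  (v6,v7,v2) [--+] → (-0.640842, 0, 1.1012)–(-0.518441, 0.376673, 1.1012)  len=0.3961
  (v7,v8,v2) [--+] → (-0.518441, -0.376673, 1.1012)–(-0.640842, 0, 1.1012)  len=0.3961
  (v8,v9,v2) [--+] → (-0.19802, -0.609476, 1.1012)–(-0.518441, -0.376673, 1.1012)  len=0.3961
  (v9,v10,v2) [--+] → (0.19802, -0.609476, 1.1012)–(-0.19802, -0.609476, 1.1012)  len=0.3960
  (v10,v11,v2) [--+] → (0.518441, -0.376673, 1.1012)–(0.19802, -0.609476, 1.1012)  len=0.3961
  (v11,v1,v2) [--+] → (0.640842, 0, 1.1012)–(0.518441, -0.376673, 1.1012)  len=0.3961

Chained into 1 loop(s):
  loop 1: 10 segments, perimeter = 3.9606
Total perimeter = 3.961


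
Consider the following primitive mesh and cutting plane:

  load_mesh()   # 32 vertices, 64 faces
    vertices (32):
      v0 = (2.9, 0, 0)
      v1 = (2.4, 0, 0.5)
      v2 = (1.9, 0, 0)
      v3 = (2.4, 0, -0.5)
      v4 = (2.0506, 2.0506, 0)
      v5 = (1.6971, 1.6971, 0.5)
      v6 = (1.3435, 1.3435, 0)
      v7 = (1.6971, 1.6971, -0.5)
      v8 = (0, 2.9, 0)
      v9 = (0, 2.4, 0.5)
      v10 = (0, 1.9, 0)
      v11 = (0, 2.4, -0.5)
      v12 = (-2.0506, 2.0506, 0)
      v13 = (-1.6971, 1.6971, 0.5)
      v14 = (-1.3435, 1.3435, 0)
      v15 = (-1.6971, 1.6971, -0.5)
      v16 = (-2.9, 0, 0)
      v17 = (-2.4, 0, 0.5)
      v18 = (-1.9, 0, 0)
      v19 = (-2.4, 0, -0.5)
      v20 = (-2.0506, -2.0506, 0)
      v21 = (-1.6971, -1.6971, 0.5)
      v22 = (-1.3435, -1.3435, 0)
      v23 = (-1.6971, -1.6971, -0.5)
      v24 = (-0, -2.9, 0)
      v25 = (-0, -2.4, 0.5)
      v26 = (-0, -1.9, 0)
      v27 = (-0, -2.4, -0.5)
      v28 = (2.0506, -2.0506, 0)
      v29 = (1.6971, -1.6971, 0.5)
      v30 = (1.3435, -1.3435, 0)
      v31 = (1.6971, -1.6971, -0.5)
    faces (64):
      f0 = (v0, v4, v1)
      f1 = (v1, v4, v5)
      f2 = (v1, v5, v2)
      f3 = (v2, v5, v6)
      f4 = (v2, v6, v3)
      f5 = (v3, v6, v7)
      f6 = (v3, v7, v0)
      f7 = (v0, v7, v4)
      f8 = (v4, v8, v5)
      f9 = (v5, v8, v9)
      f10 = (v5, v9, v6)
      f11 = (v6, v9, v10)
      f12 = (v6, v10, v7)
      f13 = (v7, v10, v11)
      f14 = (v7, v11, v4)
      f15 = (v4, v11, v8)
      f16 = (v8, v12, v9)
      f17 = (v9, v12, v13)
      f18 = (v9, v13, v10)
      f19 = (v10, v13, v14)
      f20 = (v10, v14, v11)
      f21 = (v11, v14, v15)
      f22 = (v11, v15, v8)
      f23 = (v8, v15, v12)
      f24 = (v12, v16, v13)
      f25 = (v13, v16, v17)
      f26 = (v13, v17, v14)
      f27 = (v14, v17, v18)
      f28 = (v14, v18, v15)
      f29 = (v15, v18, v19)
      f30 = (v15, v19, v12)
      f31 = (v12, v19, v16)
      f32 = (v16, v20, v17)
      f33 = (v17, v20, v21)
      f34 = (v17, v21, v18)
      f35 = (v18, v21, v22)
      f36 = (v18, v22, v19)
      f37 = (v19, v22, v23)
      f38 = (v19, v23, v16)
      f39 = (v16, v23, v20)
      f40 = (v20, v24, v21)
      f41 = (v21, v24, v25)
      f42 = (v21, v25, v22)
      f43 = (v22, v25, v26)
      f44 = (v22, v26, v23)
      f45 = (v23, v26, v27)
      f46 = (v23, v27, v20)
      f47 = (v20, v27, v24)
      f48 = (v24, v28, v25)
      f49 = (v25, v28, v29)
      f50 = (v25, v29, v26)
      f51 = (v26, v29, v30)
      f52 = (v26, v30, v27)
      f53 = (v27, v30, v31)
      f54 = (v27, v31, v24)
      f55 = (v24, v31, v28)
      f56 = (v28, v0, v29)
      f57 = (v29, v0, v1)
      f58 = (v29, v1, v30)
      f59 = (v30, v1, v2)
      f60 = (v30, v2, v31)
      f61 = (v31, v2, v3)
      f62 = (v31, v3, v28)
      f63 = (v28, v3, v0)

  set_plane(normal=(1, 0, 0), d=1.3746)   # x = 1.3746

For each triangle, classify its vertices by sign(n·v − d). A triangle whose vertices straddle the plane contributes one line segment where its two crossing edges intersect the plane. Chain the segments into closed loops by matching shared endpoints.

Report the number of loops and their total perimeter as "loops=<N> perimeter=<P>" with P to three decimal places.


loops=2 perimeter=5.868

Straddling triangles (20 of 64):
  (v2,v5,v6) [++-] → (1.3746, 1.3746, 0.0439762)–(1.3746, 1.26842, 0)  len=0.1149
  (v2,v6,v3) [+-+] → (1.3746, 1.26842, 0)–(1.3746, 1.30395, -0.0147184)  len=0.0385
  (v3,v6,v7) [+-+] → (1.3746, 1.30395, -0.0147184)–(1.3746, 1.3746, -0.0439762)  len=0.0765
  (v4,v8,v5) [+-+] → (1.3746, 2.33061, 0)–(1.3746, 1.92569, 0.404985)  len=0.5727
  (v5,v8,v9) [+--] → (1.3746, 1.92569, 0.404985)–(1.3746, 1.83067, 0.5)  len=0.1344
  (v5,v9,v6) [+--] → (1.3746, 1.83067, 0.5)–(1.3746, 1.3746, 0.0439762)  len=0.6449
  (v6,v10,v7) [--+] → (1.3746, 1.73566, -0.404985)–(1.3746, 1.3746, -0.0439762)  len=0.5106
  (v7,v10,v11) [+--] → (1.3746, 1.73566, -0.404985)–(1.3746, 1.83067, -0.5)  len=0.1344
  (v7,v11,v4) [+-+] → (1.3746, 1.83067, -0.5)–(1.3746, 2.16578, -0.16483)  len=0.4740
  (v4,v11,v8) [+--] → (1.3746, 2.16578, -0.16483)–(1.3746, 2.33061, 0)  len=0.2331
  (v24,v28,v25) [-+-] → (1.3746, -2.33061, 0)–(1.3746, -2.16578, 0.16483)  len=0.2331
  (v25,v28,v29) [-++] → (1.3746, -2.16578, 0.16483)–(1.3746, -1.83067, 0.5)  len=0.4740
  (v25,v29,v26) [-+-] → (1.3746, -1.83067, 0.5)–(1.3746, -1.73566, 0.404985)  len=0.1344
  (v26,v29,v30) [-+-] → (1.3746, -1.73566, 0.404985)–(1.3746, -1.3746, 0.0439762)  len=0.5106
  (v27,v30,v31) [--+] → (1.3746, -1.3746, -0.0439762)–(1.3746, -1.83067, -0.5)  len=0.6449
  (v27,v31,v24) [-+-] → (1.3746, -1.83067, -0.5)–(1.3746, -1.92569, -0.404985)  len=0.1344
  (v24,v31,v28) [-++] → (1.3746, -1.92569, -0.404985)–(1.3746, -2.33061, 0)  len=0.5727
  (v29,v1,v30) [++-] → (1.3746, -1.30395, 0.0147184)–(1.3746, -1.3746, 0.0439762)  len=0.0765
  (v30,v1,v2) [-++] → (1.3746, -1.30395, 0.0147184)–(1.3746, -1.26842, 0)  len=0.0385
  (v30,v2,v31) [-++] → (1.3746, -1.26842, 0)–(1.3746, -1.3746, -0.0439762)  len=0.1149

Chained into 2 loop(s):
  loop 1: 10 segments, perimeter = 2.9339
  loop 2: 10 segments, perimeter = 2.9339
Total perimeter = 5.868


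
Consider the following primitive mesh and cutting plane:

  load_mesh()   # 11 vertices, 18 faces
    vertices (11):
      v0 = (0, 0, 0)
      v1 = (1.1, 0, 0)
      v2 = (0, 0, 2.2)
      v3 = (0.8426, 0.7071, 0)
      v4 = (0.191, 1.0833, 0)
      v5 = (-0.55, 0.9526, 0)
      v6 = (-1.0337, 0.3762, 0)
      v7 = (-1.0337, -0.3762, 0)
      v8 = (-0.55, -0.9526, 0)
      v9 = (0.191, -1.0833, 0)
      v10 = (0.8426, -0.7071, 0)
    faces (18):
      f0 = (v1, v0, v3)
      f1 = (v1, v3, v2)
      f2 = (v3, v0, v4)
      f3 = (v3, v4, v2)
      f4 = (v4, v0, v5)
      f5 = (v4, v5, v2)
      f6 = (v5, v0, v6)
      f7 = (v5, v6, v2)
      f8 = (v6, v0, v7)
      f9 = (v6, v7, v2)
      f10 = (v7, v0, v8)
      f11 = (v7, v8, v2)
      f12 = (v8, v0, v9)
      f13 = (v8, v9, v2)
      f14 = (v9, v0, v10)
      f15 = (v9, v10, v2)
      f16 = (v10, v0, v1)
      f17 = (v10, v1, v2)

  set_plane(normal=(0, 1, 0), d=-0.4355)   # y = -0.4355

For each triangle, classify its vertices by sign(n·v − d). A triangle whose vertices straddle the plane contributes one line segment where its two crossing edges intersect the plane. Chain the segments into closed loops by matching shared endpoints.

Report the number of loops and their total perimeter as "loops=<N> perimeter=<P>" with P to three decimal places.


Straddling triangles (8 of 18):
  (v7,v0,v8) [++-] → (-0.251443, -0.4355, 0)–(-0.983937, -0.4355, 0)  len=0.7325
  (v7,v8,v2) [+-+] → (-0.983937, -0.4355, 0)–(-0.251443, -0.4355, 1.19423)  len=1.4010
  (v8,v0,v9) [-+-] → (-0.251443, -0.4355, 0)–(0.0767844, -0.4355, 0)  len=0.3282
  (v8,v9,v2) [--+] → (0.0767844, -0.4355, 1.31557)–(-0.251443, -0.4355, 1.19423)  len=0.3499
  (v9,v0,v10) [-+-] → (0.0767844, -0.4355, 0)–(0.518954, -0.4355, 0)  len=0.4422
  (v9,v10,v2) [--+] → (0.518954, -0.4355, 0.845029)–(0.0767844, -0.4355, 1.31557)  len=0.6457
  (v10,v0,v1) [-++] → (0.518954, -0.4355, 0)–(0.941468, -0.4355, 0)  len=0.4225
  (v10,v1,v2) [-++] → (0.941468, -0.4355, 0)–(0.518954, -0.4355, 0.845029)  len=0.9448

Chained into 1 loop(s):
  loop 1: 8 segments, perimeter = 5.2668
Total perimeter = 5.267

loops=1 perimeter=5.267


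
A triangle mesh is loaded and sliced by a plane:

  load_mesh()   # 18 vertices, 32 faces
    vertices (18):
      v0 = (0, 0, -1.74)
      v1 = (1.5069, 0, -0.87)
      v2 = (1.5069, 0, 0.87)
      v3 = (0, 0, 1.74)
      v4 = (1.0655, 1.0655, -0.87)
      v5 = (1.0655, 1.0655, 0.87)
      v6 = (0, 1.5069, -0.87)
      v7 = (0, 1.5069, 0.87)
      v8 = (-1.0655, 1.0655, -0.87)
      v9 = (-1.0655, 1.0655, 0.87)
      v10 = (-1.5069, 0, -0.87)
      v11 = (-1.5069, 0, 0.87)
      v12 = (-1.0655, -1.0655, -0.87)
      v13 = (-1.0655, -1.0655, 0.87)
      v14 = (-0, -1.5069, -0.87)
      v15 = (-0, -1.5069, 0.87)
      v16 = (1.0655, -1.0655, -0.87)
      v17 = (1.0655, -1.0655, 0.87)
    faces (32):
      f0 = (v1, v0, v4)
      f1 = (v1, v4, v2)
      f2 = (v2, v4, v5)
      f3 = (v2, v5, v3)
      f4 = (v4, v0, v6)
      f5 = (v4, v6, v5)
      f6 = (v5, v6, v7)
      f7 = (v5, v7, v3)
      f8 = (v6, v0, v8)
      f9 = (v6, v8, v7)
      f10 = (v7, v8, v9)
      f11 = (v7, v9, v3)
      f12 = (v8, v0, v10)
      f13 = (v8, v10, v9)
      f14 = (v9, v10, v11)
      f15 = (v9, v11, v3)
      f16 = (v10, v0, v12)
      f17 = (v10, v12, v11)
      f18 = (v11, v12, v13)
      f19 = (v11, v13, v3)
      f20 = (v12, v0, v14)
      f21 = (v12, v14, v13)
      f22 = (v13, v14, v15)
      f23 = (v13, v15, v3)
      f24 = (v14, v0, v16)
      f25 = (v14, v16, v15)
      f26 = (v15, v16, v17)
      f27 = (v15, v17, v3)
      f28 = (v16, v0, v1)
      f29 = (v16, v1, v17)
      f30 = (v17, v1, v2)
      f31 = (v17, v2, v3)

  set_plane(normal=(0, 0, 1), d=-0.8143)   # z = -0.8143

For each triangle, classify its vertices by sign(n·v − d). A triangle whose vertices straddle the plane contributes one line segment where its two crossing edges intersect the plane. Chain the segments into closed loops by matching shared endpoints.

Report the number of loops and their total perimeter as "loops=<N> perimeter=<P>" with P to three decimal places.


Straddling triangles (16 of 32):
  (v1,v4,v2) [--+] → (1.07963, 1.03139, -0.8143)–(1.5069, 0, -0.8143)  len=1.1164
  (v2,v4,v5) [+-+] → (1.07963, 1.03139, -0.8143)–(1.0655, 1.0655, -0.8143)  len=0.0369
  (v4,v6,v5) [--+] → (0.0341082, 1.49277, -0.8143)–(1.0655, 1.0655, -0.8143)  len=1.1164
  (v5,v6,v7) [+-+] → (0.0341082, 1.49277, -0.8143)–(0, 1.5069, -0.8143)  len=0.0369
  (v6,v8,v7) [--+] → (-1.03139, 1.07963, -0.8143)–(0, 1.5069, -0.8143)  len=1.1164
  (v7,v8,v9) [+-+] → (-1.03139, 1.07963, -0.8143)–(-1.0655, 1.0655, -0.8143)  len=0.0369
  (v8,v10,v9) [--+] → (-1.49277, 0.0341082, -0.8143)–(-1.0655, 1.0655, -0.8143)  len=1.1164
  (v9,v10,v11) [+-+] → (-1.49277, 0.0341082, -0.8143)–(-1.5069, 0, -0.8143)  len=0.0369
  (v10,v12,v11) [--+] → (-1.07963, -1.03139, -0.8143)–(-1.5069, 0, -0.8143)  len=1.1164
  (v11,v12,v13) [+-+] → (-1.07963, -1.03139, -0.8143)–(-1.0655, -1.0655, -0.8143)  len=0.0369
  (v12,v14,v13) [--+] → (-0.0341082, -1.49277, -0.8143)–(-1.0655, -1.0655, -0.8143)  len=1.1164
  (v13,v14,v15) [+-+] → (-0.0341082, -1.49277, -0.8143)–(0, -1.5069, -0.8143)  len=0.0369
  (v14,v16,v15) [--+] → (1.03139, -1.07963, -0.8143)–(0, -1.5069, -0.8143)  len=1.1164
  (v15,v16,v17) [+-+] → (1.03139, -1.07963, -0.8143)–(1.0655, -1.0655, -0.8143)  len=0.0369
  (v16,v1,v17) [--+] → (1.49277, -0.0341082, -0.8143)–(1.0655, -1.0655, -0.8143)  len=1.1164
  (v17,v1,v2) [+-+] → (1.49277, -0.0341082, -0.8143)–(1.5069, 0, -0.8143)  len=0.0369

Chained into 1 loop(s):
  loop 1: 16 segments, perimeter = 9.2265
Total perimeter = 9.226

loops=1 perimeter=9.226


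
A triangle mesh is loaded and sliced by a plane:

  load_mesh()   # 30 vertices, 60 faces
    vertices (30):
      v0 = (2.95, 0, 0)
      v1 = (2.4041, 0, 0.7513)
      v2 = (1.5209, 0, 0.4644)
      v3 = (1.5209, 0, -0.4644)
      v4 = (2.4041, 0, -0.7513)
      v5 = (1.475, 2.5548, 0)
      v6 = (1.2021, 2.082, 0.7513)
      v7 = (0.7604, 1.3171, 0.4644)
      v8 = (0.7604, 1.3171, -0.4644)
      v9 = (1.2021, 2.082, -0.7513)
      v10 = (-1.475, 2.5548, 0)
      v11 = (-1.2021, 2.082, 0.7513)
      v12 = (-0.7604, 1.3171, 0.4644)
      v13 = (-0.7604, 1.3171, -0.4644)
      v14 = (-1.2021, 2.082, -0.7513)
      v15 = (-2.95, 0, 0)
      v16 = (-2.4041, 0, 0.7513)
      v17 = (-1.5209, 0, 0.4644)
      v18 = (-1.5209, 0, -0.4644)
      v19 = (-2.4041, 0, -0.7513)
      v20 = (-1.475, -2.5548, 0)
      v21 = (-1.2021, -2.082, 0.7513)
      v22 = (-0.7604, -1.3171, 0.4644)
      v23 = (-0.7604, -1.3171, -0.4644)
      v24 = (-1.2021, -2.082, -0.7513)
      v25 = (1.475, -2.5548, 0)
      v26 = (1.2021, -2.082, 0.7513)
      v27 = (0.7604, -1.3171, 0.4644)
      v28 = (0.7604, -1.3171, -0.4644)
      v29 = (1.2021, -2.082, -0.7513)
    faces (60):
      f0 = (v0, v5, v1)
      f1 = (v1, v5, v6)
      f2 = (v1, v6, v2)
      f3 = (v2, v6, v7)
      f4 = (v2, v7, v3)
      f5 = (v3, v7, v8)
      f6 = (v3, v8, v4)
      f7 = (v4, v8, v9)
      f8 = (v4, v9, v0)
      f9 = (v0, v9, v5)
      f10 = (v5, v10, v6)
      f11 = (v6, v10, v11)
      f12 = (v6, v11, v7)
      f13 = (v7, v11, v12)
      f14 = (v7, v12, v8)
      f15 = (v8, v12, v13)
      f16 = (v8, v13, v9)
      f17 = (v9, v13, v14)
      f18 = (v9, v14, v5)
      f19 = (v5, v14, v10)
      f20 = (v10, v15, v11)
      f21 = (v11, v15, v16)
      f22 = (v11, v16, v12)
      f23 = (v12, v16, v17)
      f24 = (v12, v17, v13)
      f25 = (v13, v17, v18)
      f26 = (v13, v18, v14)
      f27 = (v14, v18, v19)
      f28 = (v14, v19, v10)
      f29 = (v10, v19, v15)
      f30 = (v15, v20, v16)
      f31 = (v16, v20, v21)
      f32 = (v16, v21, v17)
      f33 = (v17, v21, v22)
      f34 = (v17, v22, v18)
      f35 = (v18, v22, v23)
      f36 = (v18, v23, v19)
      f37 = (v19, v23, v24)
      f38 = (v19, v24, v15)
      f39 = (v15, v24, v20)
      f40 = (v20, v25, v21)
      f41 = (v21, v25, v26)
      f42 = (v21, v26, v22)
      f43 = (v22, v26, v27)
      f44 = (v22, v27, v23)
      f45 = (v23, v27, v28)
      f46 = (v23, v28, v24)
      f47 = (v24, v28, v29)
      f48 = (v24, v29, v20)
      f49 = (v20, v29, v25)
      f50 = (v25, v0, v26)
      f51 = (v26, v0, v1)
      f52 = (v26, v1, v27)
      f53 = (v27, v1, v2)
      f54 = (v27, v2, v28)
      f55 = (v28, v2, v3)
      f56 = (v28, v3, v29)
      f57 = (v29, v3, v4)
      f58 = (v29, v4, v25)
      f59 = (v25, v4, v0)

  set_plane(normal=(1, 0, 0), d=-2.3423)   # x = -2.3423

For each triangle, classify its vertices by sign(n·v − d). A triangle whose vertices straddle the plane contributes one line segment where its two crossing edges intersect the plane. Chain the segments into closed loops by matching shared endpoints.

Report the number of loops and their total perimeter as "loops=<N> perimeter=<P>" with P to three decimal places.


Straddling triangles (14 of 60):
  (v10,v15,v11) [+-+] → (-2.3423, 1.05258, 0)–(-2.3423, 0.723858, 0.261208)  len=0.4199
  (v11,v15,v16) [+--] → (-2.3423, 0.723858, 0.261208)–(-2.3423, 0.107045, 0.7513)  len=0.7878
  (v11,v16,v12) [+-+] → (-2.3423, 0.107045, 0.7513)–(-2.3423, 0.0495205, 0.740513)  len=0.0585
  (v12,v16,v17) [+-+] → (-2.3423, 0.0495205, 0.740513)–(-2.3423, 0, 0.731225)  len=0.0504
  (v14,v18,v19) [++-] → (-2.3423, 0, -0.731225)–(-2.3423, 0.107045, -0.7513)  len=0.1089
  (v14,v19,v10) [+-+] → (-2.3423, 0.107045, -0.7513)–(-2.3423, 0.169935, -0.701327)  len=0.0803
  (v10,v19,v15) [+--] → (-2.3423, 0.169935, -0.701327)–(-2.3423, 1.05258, 0)  len=1.1273
  (v15,v20,v16) [-+-] → (-2.3423, -1.05258, 0)–(-2.3423, -0.169935, 0.701327)  len=1.1273
  (v16,v20,v21) [-++] → (-2.3423, -0.169935, 0.701327)–(-2.3423, -0.107045, 0.7513)  len=0.0803
  (v16,v21,v17) [-++] → (-2.3423, -0.107045, 0.7513)–(-2.3423, 0, 0.731225)  len=0.1089
  (v18,v23,v19) [++-] → (-2.3423, -0.0495205, -0.740513)–(-2.3423, 0, -0.731225)  len=0.0504
  (v19,v23,v24) [-++] → (-2.3423, -0.0495205, -0.740513)–(-2.3423, -0.107045, -0.7513)  len=0.0585
  (v19,v24,v15) [-+-] → (-2.3423, -0.107045, -0.7513)–(-2.3423, -0.723858, -0.261208)  len=0.7878
  (v15,v24,v20) [-++] → (-2.3423, -0.723858, -0.261208)–(-2.3423, -1.05258, 0)  len=0.4199

Chained into 1 loop(s):
  loop 1: 14 segments, perimeter = 5.2664
Total perimeter = 5.266

loops=1 perimeter=5.266
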